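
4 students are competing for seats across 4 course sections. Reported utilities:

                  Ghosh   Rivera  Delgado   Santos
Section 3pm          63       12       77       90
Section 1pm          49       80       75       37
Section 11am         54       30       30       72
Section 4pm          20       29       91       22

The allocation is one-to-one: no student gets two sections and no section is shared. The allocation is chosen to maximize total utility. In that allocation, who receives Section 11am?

Treat this as an assignment problem: match each student to one section.
Optimal: Ghosh→Section 11am (54 points), Rivera→Section 1pm (80 points), Delgado→Section 4pm (91 points), Santos→Section 3pm (90 points) — total 54+80+91+90 = 315 points.
Row-greedy (each student in turn takes its best remaining section) gives 306 points, worse by 9.
Next-best assignment: Ghosh→Section 3pm, Rivera→Section 1pm, Delgado→Section 4pm, Santos→Section 11am = 306 points.
Every other assignment is strictly worse.
Ghosh's own top section is Section 3pm (63 points), but forcing Ghosh→Section 3pm and reassigning the rest optimally gives only 306 points — worse by 9.

Ghosh receives Section 11am.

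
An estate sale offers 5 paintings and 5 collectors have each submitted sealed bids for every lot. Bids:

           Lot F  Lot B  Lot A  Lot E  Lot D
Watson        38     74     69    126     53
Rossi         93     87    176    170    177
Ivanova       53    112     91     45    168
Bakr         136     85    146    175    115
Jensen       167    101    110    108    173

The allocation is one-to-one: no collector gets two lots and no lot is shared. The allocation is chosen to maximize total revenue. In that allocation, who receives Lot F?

Optimal: Watson→Lot B ($74), Rossi→Lot A ($176), Ivanova→Lot D ($168), Bakr→Lot E ($175), Jensen→Lot F ($167) — total 74+176+168+175+167 = $760.
Every other assignment is strictly worse.
Jensen's own top lot is Lot D ($173), but forcing Jensen→Lot D and reassigning the rest optimally gives only $723 — worse by 37.

Jensen receives Lot F.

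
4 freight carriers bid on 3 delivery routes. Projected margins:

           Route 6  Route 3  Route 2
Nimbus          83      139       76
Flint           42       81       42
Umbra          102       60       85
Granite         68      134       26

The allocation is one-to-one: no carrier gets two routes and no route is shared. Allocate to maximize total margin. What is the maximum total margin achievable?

Max total: $312k

Optimal: Umbra→Route 6 ($102k), Granite→Route 3 ($134k), Nimbus→Route 2 ($76k) — total 102+134+76 = $312k.
Column-greedy (each route in turn goes to its best remaining carrier) gives $283k, worse by 29.
Next-best assignment: Nimbus→Route 6, Granite→Route 3, Umbra→Route 2 = $302k.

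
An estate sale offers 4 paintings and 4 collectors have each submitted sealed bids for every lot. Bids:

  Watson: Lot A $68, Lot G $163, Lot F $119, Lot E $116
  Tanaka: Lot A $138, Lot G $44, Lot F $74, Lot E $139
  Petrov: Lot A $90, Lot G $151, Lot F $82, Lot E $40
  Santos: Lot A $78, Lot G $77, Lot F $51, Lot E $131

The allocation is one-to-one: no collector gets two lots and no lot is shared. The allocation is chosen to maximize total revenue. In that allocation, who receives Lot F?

Optimal: Watson→Lot F ($119), Tanaka→Lot A ($138), Petrov→Lot G ($151), Santos→Lot E ($131) — total 119+138+151+131 = $539.
Row-greedy (each collector in turn takes its best remaining lot) gives $443, worse by 96.
Next-best assignment: Watson→Lot G, Tanaka→Lot A, Petrov→Lot F, Santos→Lot E = $514.
Swapping Santos↔Petrov (Santos→Lot G $77, Petrov→Lot E $40) loses 165.
Checked against all permutations: $539 is optimal.
Watson's own top lot is Lot G ($163), but forcing Watson→Lot G and reassigning the rest optimally gives only $514 — worse by 25.

Watson receives Lot F.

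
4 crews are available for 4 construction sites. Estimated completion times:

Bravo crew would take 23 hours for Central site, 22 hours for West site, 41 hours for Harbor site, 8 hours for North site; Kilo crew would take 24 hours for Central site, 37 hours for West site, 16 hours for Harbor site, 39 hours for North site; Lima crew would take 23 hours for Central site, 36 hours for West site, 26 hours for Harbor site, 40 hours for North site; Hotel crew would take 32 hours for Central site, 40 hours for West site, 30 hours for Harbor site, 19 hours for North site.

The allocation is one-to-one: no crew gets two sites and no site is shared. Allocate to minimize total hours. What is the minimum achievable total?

Minimum total: 80 hours

Treat this as an assignment problem: match each crew to one site.
Optimal: Bravo crew→West site (22 hours), Kilo crew→Harbor site (16 hours), Lima crew→Central site (23 hours), Hotel crew→North site (19 hours) — total 22+16+23+19 = 80 hours.
Min-entry greedy (repeatedly take the single cheapest remaining cell) gives 87 hours, worse by 7.
Next-best assignment: Bravo crew→North site, Kilo crew→Harbor site, Lima crew→Central site, Hotel crew→West site = 87 hours.
Every other assignment is strictly worse.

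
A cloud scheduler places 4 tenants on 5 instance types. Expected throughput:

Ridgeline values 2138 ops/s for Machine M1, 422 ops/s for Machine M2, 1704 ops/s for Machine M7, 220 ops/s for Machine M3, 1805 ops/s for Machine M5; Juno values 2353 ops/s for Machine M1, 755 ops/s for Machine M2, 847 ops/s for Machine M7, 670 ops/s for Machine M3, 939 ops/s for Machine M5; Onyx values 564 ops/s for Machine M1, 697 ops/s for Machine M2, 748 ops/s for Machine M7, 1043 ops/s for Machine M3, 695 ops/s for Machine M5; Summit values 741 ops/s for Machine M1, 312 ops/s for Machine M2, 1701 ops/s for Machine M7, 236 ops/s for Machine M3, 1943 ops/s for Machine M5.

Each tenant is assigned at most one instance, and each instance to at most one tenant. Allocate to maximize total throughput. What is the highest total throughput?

Optimal: Ridgeline→Machine M7 (1704 ops/s), Juno→Machine M1 (2353 ops/s), Onyx→Machine M3 (1043 ops/s), Summit→Machine M5 (1943 ops/s) — total 1704+2353+1043+1943 = 7043 ops/s.
Column-greedy (each instance in turn goes to its best remaining tenant) gives 4990 ops/s, worse by 2053.
Swapping Summit↔Juno (Summit→Machine M1 741 ops/s, Juno→Machine M5 939 ops/s) loses 2616.

Maximum total: 7043 ops/s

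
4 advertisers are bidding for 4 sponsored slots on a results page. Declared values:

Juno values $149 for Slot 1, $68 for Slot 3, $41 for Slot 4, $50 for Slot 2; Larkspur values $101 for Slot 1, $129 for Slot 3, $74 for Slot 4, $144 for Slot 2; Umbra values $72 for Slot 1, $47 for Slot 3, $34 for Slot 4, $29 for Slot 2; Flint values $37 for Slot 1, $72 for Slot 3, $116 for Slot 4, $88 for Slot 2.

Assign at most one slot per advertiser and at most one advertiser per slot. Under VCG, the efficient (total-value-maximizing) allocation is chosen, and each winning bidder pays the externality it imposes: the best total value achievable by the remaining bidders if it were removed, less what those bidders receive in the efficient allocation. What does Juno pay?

Efficient allocation: Juno→Slot 1 ($149), Larkspur→Slot 2 ($144), Umbra→Slot 3 ($47), Flint→Slot 4 ($116); total welfare W = $456.
Juno receives Slot 1 at value $149, so the others get W − 149 = $307.
Without Juno: best allocation of the remaining 3 bidders over all 4 slots is Larkspur→Slot 2 ($144), Umbra→Slot 1 ($72), Flint→Slot 4 ($116), total $332.
VCG payment = (others' best without Juno) − (others' welfare with Juno) = 332 − 307 = $25.

Juno pays $25.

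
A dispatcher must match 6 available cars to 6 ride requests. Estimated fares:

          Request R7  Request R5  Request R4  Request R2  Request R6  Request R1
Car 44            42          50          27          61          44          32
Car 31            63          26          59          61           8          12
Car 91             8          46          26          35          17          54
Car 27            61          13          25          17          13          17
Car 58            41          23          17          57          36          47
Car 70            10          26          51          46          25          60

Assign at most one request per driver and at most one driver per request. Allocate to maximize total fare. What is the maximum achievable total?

This is the linear assignment problem.
Optimal: Car 44→Request R6 ($44), Car 31→Request R4 ($59), Car 91→Request R5 ($46), Car 27→Request R7 ($61), Car 58→Request R2 ($57), Car 70→Request R1 ($60) — total 44+59+46+61+57+60 = $327.
Max-entry greedy (repeatedly take the single best remaining cell) gives $291, worse by 36.
Next-best assignment: Car 44→Request R2, Car 31→Request R4, Car 91→Request R5, Car 27→Request R7, Car 58→Request R6, Car 70→Request R1 = $323.

Maximum total: $327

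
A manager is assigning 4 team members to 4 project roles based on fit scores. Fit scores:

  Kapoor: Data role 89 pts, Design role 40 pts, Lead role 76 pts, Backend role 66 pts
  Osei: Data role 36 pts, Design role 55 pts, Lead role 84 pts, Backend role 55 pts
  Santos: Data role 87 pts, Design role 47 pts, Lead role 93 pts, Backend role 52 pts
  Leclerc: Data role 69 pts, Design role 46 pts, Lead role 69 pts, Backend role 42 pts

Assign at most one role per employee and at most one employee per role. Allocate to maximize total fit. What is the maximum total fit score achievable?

Maximum total: 283 pts

This is the linear assignment problem.
Optimal: Kapoor→Data role (89 pts), Osei→Backend role (55 pts), Santos→Lead role (93 pts), Leclerc→Design role (46 pts) — total 89+55+93+46 = 283 pts.
Row-greedy (each employee in turn takes its best remaining role) gives 271 pts, worse by 12.
No other one-to-one assignment exceeds 283 pts.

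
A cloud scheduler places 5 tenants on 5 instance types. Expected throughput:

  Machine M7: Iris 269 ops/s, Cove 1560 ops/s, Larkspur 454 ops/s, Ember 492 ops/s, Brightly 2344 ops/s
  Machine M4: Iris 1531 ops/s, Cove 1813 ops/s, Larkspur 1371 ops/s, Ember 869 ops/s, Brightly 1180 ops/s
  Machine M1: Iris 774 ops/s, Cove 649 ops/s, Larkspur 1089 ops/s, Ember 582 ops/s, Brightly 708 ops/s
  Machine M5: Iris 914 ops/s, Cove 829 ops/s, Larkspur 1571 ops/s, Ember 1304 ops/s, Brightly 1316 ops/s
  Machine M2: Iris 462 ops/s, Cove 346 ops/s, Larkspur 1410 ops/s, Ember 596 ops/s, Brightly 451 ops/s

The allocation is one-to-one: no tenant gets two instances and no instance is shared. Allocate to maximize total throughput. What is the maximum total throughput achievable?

Maximum total: 7645 ops/s

Optimal: Iris→Machine M1 (774 ops/s), Cove→Machine M4 (1813 ops/s), Larkspur→Machine M2 (1410 ops/s), Ember→Machine M5 (1304 ops/s), Brightly→Machine M7 (2344 ops/s) — total 774+1813+1410+1304+2344 = 7645 ops/s.
Column-greedy (each instance in turn goes to its best remaining tenant) gives 7012 ops/s, worse by 633.
No other one-to-one assignment exceeds 7645 ops/s.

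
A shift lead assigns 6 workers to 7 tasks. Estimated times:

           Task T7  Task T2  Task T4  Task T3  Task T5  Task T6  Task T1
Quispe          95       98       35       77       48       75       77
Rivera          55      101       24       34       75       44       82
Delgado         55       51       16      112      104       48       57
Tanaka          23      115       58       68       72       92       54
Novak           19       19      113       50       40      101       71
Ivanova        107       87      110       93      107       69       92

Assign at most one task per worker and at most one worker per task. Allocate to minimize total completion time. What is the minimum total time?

Minimum total: 209 min

This is a one-to-one assignment (minimum-cost bipartite matching).
Optimal: Quispe→Task T5 (48 min), Rivera→Task T3 (34 min), Delgado→Task T4 (16 min), Tanaka→Task T7 (23 min), Novak→Task T2 (19 min), Ivanova→Task T6 (69 min) — total 48+34+16+23+19+69 = 209 min.
Min-entry greedy (repeatedly take the single cheapest remaining cell) gives 240 min, worse by 31.
Next-best assignment: Quispe→Task T5, Rivera→Task T3, Delgado→Task T4, Tanaka→Task T7, Novak→Task T2, Ivanova→Task T1 = 232 min.
Checked against all permutations: 209 min is optimal.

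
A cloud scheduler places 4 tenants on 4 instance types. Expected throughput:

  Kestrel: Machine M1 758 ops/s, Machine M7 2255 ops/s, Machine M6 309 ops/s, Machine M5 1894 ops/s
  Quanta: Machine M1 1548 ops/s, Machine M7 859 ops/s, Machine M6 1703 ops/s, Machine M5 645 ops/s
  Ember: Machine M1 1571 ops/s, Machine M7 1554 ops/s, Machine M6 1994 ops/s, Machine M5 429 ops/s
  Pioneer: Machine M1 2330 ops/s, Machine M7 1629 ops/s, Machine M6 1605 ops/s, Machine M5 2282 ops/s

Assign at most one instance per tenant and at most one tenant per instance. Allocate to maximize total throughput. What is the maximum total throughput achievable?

Optimal: Kestrel→Machine M7 (2255 ops/s), Quanta→Machine M1 (1548 ops/s), Ember→Machine M6 (1994 ops/s), Pioneer→Machine M5 (2282 ops/s) — total 2255+1548+1994+2282 = 8079 ops/s.

Max total: 8079 ops/s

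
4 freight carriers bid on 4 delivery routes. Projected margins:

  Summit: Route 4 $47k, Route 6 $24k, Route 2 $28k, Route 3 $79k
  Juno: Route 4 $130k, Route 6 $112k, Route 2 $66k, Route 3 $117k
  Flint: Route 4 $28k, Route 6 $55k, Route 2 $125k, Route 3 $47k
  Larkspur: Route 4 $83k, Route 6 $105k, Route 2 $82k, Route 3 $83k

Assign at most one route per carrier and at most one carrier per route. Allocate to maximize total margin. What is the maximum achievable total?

Optimal: Summit→Route 3 ($79k), Juno→Route 4 ($130k), Flint→Route 2 ($125k), Larkspur→Route 6 ($105k) — total 79+130+125+105 = $439k.
Next-best assignment: Summit→Route 3, Juno→Route 6, Flint→Route 2, Larkspur→Route 4 = $399k.

Maximum total: $439k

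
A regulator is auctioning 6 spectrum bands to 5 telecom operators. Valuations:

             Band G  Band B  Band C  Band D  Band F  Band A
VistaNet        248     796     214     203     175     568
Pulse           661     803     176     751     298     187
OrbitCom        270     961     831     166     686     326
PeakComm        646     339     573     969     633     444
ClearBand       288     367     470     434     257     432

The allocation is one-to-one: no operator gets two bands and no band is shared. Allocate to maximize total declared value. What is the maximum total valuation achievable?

Max total: $3689M

Treat this as an assignment problem: match each operator to one band.
Optimal: VistaNet→Band B ($796M), Pulse→Band G ($661M), OrbitCom→Band C ($831M), PeakComm→Band D ($969M), ClearBand→Band A ($432M) — total 796+661+831+969+432 = $3689M.
Row-greedy (each operator in turn takes its best remaining band) gives $3456M, worse by 233.
Next-best assignment: VistaNet→Band A, Pulse→Band G, OrbitCom→Band B, PeakComm→Band D, ClearBand→Band C = $3629M.
Swapping VistaNet↔ClearBand (VistaNet→Band A $568M, ClearBand→Band B $367M) loses 293.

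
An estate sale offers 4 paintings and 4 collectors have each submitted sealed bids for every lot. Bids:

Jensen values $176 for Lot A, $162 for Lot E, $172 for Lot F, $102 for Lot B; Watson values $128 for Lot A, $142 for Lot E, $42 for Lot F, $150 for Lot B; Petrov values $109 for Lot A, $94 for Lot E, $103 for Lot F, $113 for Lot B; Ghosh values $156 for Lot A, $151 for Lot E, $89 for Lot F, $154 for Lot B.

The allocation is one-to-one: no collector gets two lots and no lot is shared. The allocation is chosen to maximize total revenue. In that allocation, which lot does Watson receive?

Watson receives Lot E.

Treat this as an assignment problem: match each collector to one lot.
Optimal: Jensen→Lot F ($172), Watson→Lot E ($142), Petrov→Lot B ($113), Ghosh→Lot A ($156) — total 172+142+113+156 = $583.
Column-greedy (each lot in turn goes to its best remaining collector) gives $580, worse by 3.
Watson's own top lot is Lot B ($150), but forcing Watson→Lot B and reassigning the rest optimally gives only $582 — worse by 1.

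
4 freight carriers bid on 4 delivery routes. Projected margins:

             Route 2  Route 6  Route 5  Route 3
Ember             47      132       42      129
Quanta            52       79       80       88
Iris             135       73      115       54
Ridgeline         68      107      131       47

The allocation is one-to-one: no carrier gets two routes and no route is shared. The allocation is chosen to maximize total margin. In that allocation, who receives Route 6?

Ember receives Route 6.

This is the linear assignment problem.
Optimal: Ember→Route 6 ($132k), Quanta→Route 3 ($88k), Iris→Route 2 ($135k), Ridgeline→Route 5 ($131k) — total 132+88+135+131 = $486k.
No other one-to-one assignment exceeds $486k.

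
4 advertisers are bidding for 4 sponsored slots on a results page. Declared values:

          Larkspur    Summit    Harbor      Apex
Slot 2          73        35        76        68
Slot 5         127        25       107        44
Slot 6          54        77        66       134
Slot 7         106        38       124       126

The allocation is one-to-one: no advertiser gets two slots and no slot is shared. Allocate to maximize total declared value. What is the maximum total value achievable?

Max total: $420

Treat this as an assignment problem: match each advertiser to one slot.
Optimal: Larkspur→Slot 5 ($127), Summit→Slot 2 ($35), Harbor→Slot 7 ($124), Apex→Slot 6 ($134) — total 127+35+124+134 = $420.
Row-greedy (each advertiser in turn takes its best remaining slot) gives $396, worse by 24.
Swapping Apex↔Harbor (Apex→Slot 7 $126, Harbor→Slot 6 $66) loses 66.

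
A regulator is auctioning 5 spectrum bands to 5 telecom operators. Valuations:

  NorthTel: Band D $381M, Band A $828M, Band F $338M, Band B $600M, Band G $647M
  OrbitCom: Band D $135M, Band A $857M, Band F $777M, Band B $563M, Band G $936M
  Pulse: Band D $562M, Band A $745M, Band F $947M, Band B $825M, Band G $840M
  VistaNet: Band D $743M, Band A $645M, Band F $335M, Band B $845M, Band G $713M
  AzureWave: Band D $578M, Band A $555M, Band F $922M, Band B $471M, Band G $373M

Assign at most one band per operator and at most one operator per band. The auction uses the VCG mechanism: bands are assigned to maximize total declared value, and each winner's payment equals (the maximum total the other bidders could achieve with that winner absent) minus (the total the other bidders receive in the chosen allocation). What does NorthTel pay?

Efficient allocation: NorthTel→Band A ($828M), OrbitCom→Band G ($936M), Pulse→Band B ($825M), VistaNet→Band D ($743M), AzureWave→Band F ($922M); total welfare W = $4254M.
NorthTel receives Band A at value $828M, so the others get W − 828 = $3426M.
Without NorthTel: best allocation of the remaining 4 bidders over all 5 bands is OrbitCom→Band A ($857M), Pulse→Band G ($840M), VistaNet→Band B ($845M), AzureWave→Band F ($922M), total $3464M.
VCG payment = (others' best without NorthTel) − (others' welfare with NorthTel) = 3464 − 3426 = $38M.

NorthTel pays $38M.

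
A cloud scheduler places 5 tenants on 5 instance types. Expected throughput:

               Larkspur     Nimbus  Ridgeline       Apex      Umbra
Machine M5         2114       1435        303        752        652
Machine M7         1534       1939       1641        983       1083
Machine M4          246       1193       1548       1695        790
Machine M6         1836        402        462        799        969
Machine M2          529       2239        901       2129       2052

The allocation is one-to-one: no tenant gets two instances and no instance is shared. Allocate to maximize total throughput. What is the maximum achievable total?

Max total: 8699 ops/s

This is the linear assignment problem.
Optimal: Larkspur→Machine M5 (2114 ops/s), Nimbus→Machine M7 (1939 ops/s), Ridgeline→Machine M4 (1548 ops/s), Apex→Machine M2 (2129 ops/s), Umbra→Machine M6 (969 ops/s) — total 2114+1939+1548+2129+969 = 8699 ops/s.
Column-greedy (each instance in turn goes to its best remaining tenant) gives 7618 ops/s, worse by 1081.
Swapping Umbra↔Apex (Umbra→Machine M2 2052 ops/s, Apex→Machine M6 799 ops/s) loses 247.
Checked against all permutations: 8699 ops/s is optimal.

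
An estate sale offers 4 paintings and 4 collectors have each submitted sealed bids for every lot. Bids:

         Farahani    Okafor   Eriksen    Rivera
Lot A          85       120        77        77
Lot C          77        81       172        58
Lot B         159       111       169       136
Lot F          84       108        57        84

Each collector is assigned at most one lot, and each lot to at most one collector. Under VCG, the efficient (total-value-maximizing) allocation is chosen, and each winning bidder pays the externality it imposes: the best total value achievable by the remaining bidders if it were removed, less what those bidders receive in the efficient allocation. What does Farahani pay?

Farahani pays $52.

Efficient allocation: Farahani→Lot B ($159), Okafor→Lot A ($120), Eriksen→Lot C ($172), Rivera→Lot F ($84); total welfare W = $535.
Farahani receives Lot B at value $159, so the others get W − 159 = $376.
Without Farahani: best allocation of the remaining 3 bidders over all 4 lots is Okafor→Lot A ($120), Eriksen→Lot C ($172), Rivera→Lot B ($136), total $428.
VCG payment = (others' best without Farahani) − (others' welfare with Farahani) = 428 − 376 = $52.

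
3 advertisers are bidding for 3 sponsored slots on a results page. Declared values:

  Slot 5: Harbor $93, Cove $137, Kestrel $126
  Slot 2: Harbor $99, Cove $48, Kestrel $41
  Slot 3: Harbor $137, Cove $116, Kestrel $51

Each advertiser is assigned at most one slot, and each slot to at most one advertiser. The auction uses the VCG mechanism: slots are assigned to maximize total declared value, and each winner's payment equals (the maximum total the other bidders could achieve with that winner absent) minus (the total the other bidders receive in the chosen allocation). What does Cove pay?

Cove pays $38.

Efficient allocation: Harbor→Slot 2 ($99), Cove→Slot 3 ($116), Kestrel→Slot 5 ($126); total welfare W = $341.
Cove receives Slot 3 at value $116, so the others get W − 116 = $225.
Without Cove: best allocation of the remaining 2 bidders over all 3 slots is Harbor→Slot 3 ($137), Kestrel→Slot 5 ($126), total $263.
VCG payment = (others' best without Cove) − (others' welfare with Cove) = 263 − 225 = $38.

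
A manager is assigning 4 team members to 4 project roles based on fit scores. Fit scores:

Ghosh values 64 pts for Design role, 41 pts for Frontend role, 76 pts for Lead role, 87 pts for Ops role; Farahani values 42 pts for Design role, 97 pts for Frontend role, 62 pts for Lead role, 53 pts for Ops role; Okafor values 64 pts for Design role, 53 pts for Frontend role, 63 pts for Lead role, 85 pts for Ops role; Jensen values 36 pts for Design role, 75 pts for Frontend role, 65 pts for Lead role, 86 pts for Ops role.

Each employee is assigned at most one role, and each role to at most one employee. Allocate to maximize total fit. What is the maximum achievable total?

This is the linear assignment problem.
Optimal: Ghosh→Lead role (76 pts), Farahani→Frontend role (97 pts), Okafor→Design role (64 pts), Jensen→Ops role (86 pts) — total 76+97+64+86 = 323 pts.
Max-entry greedy (repeatedly take the single best remaining cell) gives 313 pts, worse by 10.

Max total: 323 pts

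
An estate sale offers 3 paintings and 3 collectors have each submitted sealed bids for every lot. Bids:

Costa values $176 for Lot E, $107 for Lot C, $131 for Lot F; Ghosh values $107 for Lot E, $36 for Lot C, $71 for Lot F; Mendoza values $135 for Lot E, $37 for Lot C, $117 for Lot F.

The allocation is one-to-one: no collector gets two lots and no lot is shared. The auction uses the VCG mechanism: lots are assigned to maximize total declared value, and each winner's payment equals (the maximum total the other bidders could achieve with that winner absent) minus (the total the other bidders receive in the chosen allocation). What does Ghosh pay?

Efficient allocation: Costa→Lot C ($107), Ghosh→Lot E ($107), Mendoza→Lot F ($117); total welfare W = $331.
Ghosh receives Lot E at value $107, so the others get W − 107 = $224.
Without Ghosh: best allocation of the remaining 2 bidders over all 3 lots is Costa→Lot E ($176), Mendoza→Lot F ($117), total $293.
VCG payment = (others' best without Ghosh) − (others' welfare with Ghosh) = 293 − 224 = $69.

Ghosh pays $69.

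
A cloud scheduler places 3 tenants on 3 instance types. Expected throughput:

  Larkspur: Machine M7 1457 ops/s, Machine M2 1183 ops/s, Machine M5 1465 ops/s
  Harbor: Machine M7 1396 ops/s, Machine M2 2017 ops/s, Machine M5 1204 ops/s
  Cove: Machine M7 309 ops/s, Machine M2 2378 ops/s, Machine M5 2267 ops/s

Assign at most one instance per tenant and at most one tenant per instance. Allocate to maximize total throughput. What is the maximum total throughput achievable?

This is the linear assignment problem.
Optimal: Larkspur→Machine M7 (1457 ops/s), Harbor→Machine M2 (2017 ops/s), Cove→Machine M5 (2267 ops/s) — total 1457+2017+2267 = 5741 ops/s.
Max-entry greedy (repeatedly take the single best remaining cell) gives 5239 ops/s, worse by 502.
No other one-to-one assignment exceeds 5741 ops/s.

Max total: 5741 ops/s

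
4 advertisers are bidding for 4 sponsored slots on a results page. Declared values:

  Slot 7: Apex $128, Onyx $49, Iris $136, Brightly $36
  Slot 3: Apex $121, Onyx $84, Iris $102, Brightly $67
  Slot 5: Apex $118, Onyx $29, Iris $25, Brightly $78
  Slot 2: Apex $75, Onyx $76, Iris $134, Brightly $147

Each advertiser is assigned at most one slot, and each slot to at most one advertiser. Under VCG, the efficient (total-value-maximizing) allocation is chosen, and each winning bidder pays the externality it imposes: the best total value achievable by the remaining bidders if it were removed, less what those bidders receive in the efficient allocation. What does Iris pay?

Iris pays $10.

Efficient allocation: Apex→Slot 5 ($118), Onyx→Slot 3 ($84), Iris→Slot 7 ($136), Brightly→Slot 2 ($147); total welfare W = $485.
Iris receives Slot 7 at value $136, so the others get W − 136 = $349.
Without Iris: best allocation of the remaining 3 bidders over all 4 slots is Apex→Slot 7 ($128), Onyx→Slot 3 ($84), Brightly→Slot 2 ($147), total $359.
VCG payment = (others' best without Iris) − (others' welfare with Iris) = 359 − 349 = $10.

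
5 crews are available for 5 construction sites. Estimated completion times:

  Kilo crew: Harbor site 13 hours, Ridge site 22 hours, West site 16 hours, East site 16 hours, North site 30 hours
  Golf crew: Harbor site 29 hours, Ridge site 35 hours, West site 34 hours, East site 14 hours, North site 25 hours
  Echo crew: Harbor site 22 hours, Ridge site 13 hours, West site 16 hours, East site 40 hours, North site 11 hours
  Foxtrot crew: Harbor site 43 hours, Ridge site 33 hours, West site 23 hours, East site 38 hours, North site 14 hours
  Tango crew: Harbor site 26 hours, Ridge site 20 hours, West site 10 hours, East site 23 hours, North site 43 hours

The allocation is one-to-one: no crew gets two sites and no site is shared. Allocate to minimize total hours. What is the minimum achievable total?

Minimum total: 64 hours

Optimal: Kilo crew→Harbor site (13 hours), Golf crew→East site (14 hours), Echo crew→Ridge site (13 hours), Foxtrot crew→North site (14 hours), Tango crew→West site (10 hours) — total 13+14+13+14+10 = 64 hours.
Min-entry greedy (repeatedly take the single cheapest remaining cell) gives 81 hours, worse by 17.
Swapping Foxtrot crew↔Golf crew (Foxtrot crew→East site 38 hours, Golf crew→North site 25 hours) adds 35.
Checked against all permutations: 64 hours is optimal.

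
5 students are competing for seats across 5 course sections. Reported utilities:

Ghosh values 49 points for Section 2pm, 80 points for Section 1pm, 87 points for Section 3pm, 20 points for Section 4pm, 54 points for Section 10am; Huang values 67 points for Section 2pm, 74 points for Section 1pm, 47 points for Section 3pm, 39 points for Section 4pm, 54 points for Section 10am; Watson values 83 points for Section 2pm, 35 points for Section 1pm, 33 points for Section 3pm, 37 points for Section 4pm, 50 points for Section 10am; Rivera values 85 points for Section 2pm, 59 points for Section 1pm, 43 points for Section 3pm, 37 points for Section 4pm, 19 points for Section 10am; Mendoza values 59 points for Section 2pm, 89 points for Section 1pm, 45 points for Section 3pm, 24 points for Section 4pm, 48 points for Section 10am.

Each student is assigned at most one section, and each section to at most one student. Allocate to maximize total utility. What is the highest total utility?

Optimal: Ghosh→Section 3pm (87 points), Huang→Section 10am (54 points), Watson→Section 4pm (37 points), Rivera→Section 2pm (85 points), Mendoza→Section 1pm (89 points) — total 87+54+37+85+89 = 352 points.
Row-greedy (each student in turn takes its best remaining section) gives 329 points, worse by 23.
No other one-to-one assignment exceeds 352 points.

Maximum total: 352 points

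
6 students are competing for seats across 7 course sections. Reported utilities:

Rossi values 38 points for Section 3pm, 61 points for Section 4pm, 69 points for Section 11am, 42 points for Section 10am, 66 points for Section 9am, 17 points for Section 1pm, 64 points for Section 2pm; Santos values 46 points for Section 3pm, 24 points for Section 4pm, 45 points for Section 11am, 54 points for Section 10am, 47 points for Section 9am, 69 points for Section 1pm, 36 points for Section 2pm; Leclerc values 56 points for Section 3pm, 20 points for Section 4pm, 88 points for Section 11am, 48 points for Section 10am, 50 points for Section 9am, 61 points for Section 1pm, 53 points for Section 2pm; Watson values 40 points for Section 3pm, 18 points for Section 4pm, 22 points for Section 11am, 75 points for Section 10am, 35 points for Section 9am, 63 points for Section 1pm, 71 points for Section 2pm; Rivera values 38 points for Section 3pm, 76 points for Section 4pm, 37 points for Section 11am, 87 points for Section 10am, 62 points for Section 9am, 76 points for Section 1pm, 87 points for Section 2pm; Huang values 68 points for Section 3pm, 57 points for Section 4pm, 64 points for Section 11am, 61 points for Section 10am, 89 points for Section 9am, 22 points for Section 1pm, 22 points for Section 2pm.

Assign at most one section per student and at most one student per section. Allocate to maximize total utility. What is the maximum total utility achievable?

This is a one-to-one assignment (maximum-weight bipartite matching).
Optimal: Rossi→Section 4pm (61 points), Santos→Section 1pm (69 points), Leclerc→Section 11am (88 points), Watson→Section 10am (75 points), Rivera→Section 2pm (87 points), Huang→Section 9am (89 points) — total 61+69+88+75+87+89 = 469 points.
Max-entry greedy (repeatedly take the single best remaining cell) gives 465 points, worse by 4.
Next-best assignment: Rossi→Section 4pm, Santos→Section 1pm, Leclerc→Section 11am, Watson→Section 2pm, Rivera→Section 10am, Huang→Section 9am = 465 points.
Swapping Watson↔Huang (Watson→Section 9am 35 points, Huang→Section 10am 61 points) loses 68.
Every other assignment is strictly worse.

Max total: 469 points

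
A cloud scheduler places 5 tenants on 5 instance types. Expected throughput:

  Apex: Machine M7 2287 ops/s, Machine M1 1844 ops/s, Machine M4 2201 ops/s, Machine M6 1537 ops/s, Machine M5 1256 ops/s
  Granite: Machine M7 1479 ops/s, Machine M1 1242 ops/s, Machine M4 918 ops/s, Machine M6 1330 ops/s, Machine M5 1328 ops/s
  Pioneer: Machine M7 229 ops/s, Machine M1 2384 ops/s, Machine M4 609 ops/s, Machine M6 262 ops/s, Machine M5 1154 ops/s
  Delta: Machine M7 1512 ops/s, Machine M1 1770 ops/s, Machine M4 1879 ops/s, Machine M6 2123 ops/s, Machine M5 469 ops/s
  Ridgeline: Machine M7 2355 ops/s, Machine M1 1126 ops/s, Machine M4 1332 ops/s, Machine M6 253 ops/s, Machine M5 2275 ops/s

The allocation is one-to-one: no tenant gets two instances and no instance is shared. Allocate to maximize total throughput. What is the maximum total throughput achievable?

This is a one-to-one assignment (maximum-weight bipartite matching).
Optimal: Apex→Machine M4 (2201 ops/s), Granite→Machine M7 (1479 ops/s), Pioneer→Machine M1 (2384 ops/s), Delta→Machine M6 (2123 ops/s), Ridgeline→Machine M5 (2275 ops/s) — total 2201+1479+2384+2123+2275 = 10462 ops/s.
Column-greedy (each instance in turn goes to its best remaining tenant) gives 10391 ops/s, worse by 71.

Max total: 10462 ops/s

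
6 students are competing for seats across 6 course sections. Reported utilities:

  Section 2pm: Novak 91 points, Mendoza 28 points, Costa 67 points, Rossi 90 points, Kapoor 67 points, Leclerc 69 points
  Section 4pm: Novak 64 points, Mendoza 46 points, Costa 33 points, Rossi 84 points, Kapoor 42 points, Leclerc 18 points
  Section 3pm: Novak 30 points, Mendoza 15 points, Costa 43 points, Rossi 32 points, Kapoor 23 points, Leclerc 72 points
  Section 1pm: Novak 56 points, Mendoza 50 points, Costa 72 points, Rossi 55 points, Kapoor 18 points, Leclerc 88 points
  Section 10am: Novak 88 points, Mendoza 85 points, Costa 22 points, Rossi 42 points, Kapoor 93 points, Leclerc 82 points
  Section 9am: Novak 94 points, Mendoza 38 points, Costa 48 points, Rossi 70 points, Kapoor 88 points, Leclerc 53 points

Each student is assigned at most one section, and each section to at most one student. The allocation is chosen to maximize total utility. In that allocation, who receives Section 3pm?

Leclerc receives Section 3pm.

Optimal: Novak→Section 2pm (91 points), Mendoza→Section 10am (85 points), Costa→Section 1pm (72 points), Rossi→Section 4pm (84 points), Kapoor→Section 9am (88 points), Leclerc→Section 3pm (72 points) — total 91+85+72+84+88+72 = 492 points.
Column-greedy (each section in turn goes to its best remaining student) gives 450 points, worse by 42.
Next-best assignment: Novak→Section 2pm, Mendoza→Section 10am, Costa→Section 3pm, Rossi→Section 4pm, Kapoor→Section 9am, Leclerc→Section 1pm = 479 points.
Checked against all permutations: 492 points is optimal.
Leclerc's own top section is Section 1pm (88 points), but forcing Leclerc→Section 1pm and reassigning the rest optimally gives only 479 points — worse by 13.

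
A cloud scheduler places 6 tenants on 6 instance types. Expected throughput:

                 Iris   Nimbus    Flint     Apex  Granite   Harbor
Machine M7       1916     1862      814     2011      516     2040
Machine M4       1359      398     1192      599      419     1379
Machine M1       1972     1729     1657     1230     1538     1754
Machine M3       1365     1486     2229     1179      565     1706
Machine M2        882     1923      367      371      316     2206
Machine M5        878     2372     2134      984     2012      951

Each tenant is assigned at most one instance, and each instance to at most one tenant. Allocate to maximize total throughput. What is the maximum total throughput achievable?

Optimal: Iris→Machine M4 (1359 ops/s), Nimbus→Machine M5 (2372 ops/s), Flint→Machine M3 (2229 ops/s), Apex→Machine M7 (2011 ops/s), Granite→Machine M1 (1538 ops/s), Harbor→Machine M2 (2206 ops/s) — total 1359+2372+2229+2011+1538+2206 = 11715 ops/s.
Max-entry greedy (repeatedly take the single best remaining cell) gives 11209 ops/s, worse by 506.
Swapping Granite↔Iris (Granite→Machine M4 419 ops/s, Iris→Machine M1 1972 ops/s) loses 506.
Checked against all permutations: 11715 ops/s is optimal.

Maximum total: 11715 ops/s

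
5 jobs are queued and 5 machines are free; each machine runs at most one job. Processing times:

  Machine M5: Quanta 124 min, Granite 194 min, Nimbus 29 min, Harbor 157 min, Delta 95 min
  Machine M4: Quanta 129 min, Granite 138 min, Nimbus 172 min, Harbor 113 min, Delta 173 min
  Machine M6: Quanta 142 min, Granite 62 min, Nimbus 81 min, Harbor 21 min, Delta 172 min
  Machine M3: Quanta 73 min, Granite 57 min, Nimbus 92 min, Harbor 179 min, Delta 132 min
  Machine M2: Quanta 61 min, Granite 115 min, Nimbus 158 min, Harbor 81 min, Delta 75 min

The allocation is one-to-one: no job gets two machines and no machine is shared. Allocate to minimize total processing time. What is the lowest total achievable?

Minimum total: 311 min

Optimal: Quanta→Machine M4 (129 min), Granite→Machine M3 (57 min), Nimbus→Machine M5 (29 min), Harbor→Machine M6 (21 min), Delta→Machine M2 (75 min) — total 129+57+29+21+75 = 311 min.
Row-greedy (each job in turn takes its cheapest remaining machine) gives 341 min, worse by 30.
No other one-to-one assignment undercuts 311 min.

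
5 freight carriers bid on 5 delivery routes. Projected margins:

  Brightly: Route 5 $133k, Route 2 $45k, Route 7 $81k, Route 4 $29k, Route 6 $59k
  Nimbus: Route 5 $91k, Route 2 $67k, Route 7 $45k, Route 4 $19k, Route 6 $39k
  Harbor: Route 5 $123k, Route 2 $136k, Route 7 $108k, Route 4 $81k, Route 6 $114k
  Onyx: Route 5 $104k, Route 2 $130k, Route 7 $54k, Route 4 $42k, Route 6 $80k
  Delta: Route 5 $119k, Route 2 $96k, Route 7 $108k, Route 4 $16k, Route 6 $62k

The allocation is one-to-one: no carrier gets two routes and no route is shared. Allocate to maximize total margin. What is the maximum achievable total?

This is a one-to-one assignment (maximum-weight bipartite matching).
Optimal: Brightly→Route 5 ($133k), Nimbus→Route 4 ($19k), Harbor→Route 6 ($114k), Onyx→Route 2 ($130k), Delta→Route 7 ($108k) — total 133+19+114+130+108 = $504k.
Max-entry greedy (repeatedly take the single best remaining cell) gives $476k, worse by 28.
Checked against all permutations: $504k is optimal.

Max total: $504k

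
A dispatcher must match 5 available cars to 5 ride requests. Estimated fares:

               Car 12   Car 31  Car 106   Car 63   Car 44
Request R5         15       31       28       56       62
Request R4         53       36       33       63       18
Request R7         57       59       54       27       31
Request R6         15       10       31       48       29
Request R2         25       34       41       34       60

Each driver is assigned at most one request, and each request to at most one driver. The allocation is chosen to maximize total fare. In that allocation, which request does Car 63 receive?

Car 63 receives Request R6.

Treat this as an assignment problem: match each driver to one request.
Optimal: Car 12→Request R4 ($53), Car 31→Request R7 ($59), Car 106→Request R2 ($41), Car 63→Request R6 ($48), Car 44→Request R5 ($62) — total 53+59+41+48+62 = $263.
Every other assignment is strictly worse.
Car 63's own top request is Request R4 ($63), but forcing Car 63→Request R4 and reassigning the rest optimally gives only $247 — worse by 16.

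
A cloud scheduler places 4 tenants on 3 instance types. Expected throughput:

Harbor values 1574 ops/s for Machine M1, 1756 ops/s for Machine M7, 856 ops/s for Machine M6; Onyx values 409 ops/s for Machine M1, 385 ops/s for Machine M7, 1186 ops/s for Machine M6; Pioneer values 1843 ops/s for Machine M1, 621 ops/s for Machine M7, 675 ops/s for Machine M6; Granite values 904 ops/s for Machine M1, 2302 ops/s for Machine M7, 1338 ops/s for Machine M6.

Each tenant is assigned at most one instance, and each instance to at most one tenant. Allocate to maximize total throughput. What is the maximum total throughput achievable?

Max total: 5331 ops/s

Optimal: Pioneer→Machine M1 (1843 ops/s), Granite→Machine M7 (2302 ops/s), Onyx→Machine M6 (1186 ops/s) — total 1843+2302+1186 = 5331 ops/s.
Row-greedy (each tenant in turn takes its best remaining instance) gives 4785 ops/s, worse by 546.
Swapping Pioneer↔Onyx (Pioneer→Machine M6 675 ops/s, Onyx→Machine M1 409 ops/s) loses 1945.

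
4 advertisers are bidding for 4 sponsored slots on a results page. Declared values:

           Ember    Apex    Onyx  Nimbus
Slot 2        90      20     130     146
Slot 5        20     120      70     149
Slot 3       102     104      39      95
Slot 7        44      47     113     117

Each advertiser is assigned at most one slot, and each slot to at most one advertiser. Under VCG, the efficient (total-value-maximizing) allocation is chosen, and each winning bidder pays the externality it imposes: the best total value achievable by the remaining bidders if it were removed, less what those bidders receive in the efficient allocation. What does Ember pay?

Ember pays $4.

Efficient allocation: Ember→Slot 3 ($102), Apex→Slot 5 ($120), Onyx→Slot 7 ($113), Nimbus→Slot 2 ($146); total welfare W = $481.
Ember receives Slot 3 at value $102, so the others get W − 102 = $379.
Without Ember: best allocation of the remaining 3 bidders over all 4 slots is Apex→Slot 3 ($104), Onyx→Slot 2 ($130), Nimbus→Slot 5 ($149), total $383.
VCG payment = (others' best without Ember) − (others' welfare with Ember) = 383 − 379 = $4.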